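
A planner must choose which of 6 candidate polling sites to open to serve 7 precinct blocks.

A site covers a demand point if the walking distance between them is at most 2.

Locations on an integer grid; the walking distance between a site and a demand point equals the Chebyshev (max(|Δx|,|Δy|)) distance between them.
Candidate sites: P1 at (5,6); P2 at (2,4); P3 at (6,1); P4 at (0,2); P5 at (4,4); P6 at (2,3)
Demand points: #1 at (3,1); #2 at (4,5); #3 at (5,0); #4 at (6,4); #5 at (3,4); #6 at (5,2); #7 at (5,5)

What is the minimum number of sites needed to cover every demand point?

3

Coverage sets (demand points within 2 of each site):
  P1: {#2, #4, #5, #7}
  P2: {#2, #5}
  P3: {#3, #6}
  P4: {}
  P5: {#2, #4, #5, #6, #7}
  P6: {#1, #2, #5}
No 2 sites suffice: every size-2 union leaves at least one demand point uncovered.
But {P1, P3, P6} covers everything, so the minimum is 3.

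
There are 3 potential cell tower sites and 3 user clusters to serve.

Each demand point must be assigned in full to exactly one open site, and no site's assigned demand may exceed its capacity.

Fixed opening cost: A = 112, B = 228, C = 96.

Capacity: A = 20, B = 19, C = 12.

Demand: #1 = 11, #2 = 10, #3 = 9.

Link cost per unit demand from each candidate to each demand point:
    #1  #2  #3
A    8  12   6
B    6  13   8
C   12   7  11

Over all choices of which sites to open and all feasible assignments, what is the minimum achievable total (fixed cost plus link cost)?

Open {A, C}; cheapest assignment that respects the capacities:
  A (cap 20, load 20): #1, #3 — cost 11×8 + 9×6 = 142
  C (cap 12, load 10): #2 — cost 10×7 = 70
  Shipping 212, fixed 208 → total 420.
  Any other capacity-feasible assignment to {A, C} ships for at least 212.
Compare {A, B}: its best feasible assignment gives total 580.
Compare {A, B, C}: its best feasible assignment gives total 626.
Every other set of open sites that can feasibly serve all demand totals ≥ 580 even under its best assignment. Minimum: 420.

420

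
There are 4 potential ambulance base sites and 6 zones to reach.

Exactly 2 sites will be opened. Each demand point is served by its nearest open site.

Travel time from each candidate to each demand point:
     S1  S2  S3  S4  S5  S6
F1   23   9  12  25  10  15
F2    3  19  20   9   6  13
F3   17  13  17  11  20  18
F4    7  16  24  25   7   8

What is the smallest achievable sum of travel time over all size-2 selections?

Open {F1, F2}.
  S1→F2 3, S2→F1 9, S3→F1 12, S4→F2 9, S5→F2 6, S6→F2 13  ⇒ total 52.
Compare {F2, F3}: total 61.
Compare {F2, F4}: total 62.
No size-2 selection does better; minimum is 52.

52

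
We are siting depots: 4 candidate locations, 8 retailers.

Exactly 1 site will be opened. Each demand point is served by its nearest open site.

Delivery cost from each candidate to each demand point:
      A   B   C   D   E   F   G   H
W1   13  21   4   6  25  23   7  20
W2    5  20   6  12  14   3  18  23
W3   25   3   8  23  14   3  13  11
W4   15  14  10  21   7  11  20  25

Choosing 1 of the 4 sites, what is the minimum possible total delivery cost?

100

Open {W3}.
  A→W3 25, B→W3 3, C→W3 8, D→W3 23, E→W3 14, F→W3 3, G→W3 13, H→W3 11  ⇒ total 100.
Compare {W2}: total 101.
Compare {W1}: total 119.
No size-1 selection does better; minimum is 100.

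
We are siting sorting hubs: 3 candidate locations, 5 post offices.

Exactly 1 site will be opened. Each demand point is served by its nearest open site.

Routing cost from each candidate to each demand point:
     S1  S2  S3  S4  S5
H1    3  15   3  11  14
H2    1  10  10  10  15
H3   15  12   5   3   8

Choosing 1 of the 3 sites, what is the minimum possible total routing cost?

43

Open {H3}.
  S1→H3 15, S2→H3 12, S3→H3 5, S4→H3 3, S5→H3 8  ⇒ total 43.
Compare {H1}: total 46.
Compare {H2}: total 46.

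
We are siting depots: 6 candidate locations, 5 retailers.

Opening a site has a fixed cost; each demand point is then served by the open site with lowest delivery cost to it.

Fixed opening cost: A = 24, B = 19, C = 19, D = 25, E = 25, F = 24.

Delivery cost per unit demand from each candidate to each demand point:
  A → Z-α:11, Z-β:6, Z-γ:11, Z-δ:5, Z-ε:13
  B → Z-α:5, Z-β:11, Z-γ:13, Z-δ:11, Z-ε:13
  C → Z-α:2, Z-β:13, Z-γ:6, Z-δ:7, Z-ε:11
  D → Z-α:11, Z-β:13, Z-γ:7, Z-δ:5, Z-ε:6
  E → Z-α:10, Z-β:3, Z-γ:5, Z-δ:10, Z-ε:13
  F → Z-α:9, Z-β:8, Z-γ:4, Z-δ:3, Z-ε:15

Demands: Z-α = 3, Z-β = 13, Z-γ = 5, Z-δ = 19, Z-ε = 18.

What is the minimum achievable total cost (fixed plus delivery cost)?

Open {C, D, E, F}: assign each demand point to its cheapest open site.
  Z-α→C 3×2=6, Z-β→E 13×3=39, Z-γ→F 5×4=20, Z-δ→F 19×3=57, Z-ε→D 18×6=108
  delivery cost 230, fixed 93 → total 323.
Compare {D, E, F}: delivery cost 251 + fixed 74 = 325.
Compare {B, D, E, F}: delivery cost 239 + fixed 93 = 332.
Compare {C, D, E}: delivery cost 273 + fixed 69 = 342.
All other subsets cost ≥ 325. Minimum total cost: 323.

323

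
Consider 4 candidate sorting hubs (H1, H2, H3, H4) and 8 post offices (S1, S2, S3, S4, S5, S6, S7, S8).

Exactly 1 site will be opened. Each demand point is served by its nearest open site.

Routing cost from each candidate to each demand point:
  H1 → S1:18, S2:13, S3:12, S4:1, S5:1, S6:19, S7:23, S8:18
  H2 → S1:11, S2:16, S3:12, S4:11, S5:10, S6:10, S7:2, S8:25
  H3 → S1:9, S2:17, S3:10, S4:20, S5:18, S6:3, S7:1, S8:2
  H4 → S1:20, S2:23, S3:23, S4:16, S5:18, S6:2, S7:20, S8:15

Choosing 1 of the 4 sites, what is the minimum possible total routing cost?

Open {H3}.
  S1→H3 9, S2→H3 17, S3→H3 10, S4→H3 20, S5→H3 18, S6→H3 3, S7→H3 1, S8→H3 2  ⇒ total 80.
Compare {H2}: total 97.
Compare {H1}: total 105.
No size-1 selection does better; minimum is 80.

80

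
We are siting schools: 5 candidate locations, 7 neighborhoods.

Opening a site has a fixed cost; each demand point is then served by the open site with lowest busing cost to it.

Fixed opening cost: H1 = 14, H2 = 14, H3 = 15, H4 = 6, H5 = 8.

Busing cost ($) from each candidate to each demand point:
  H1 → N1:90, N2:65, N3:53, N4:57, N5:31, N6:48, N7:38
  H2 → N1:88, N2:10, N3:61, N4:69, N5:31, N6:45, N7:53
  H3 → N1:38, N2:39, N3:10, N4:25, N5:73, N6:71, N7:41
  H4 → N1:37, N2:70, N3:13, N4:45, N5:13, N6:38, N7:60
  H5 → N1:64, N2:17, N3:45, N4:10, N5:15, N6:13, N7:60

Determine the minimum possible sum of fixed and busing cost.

167

Open {H3, H5}: assign each demand point to its cheapest open site.
  N1→H3 38, N2→H5 17, N3→H3 10, N4→H5 10, N5→H5 15, N6→H5 13, N7→H3 41
  busing cost 144, fixed 23 → total 167.
Compare {H1, H4, H5}: busing cost 141 + fixed 28 = 169.
Compare {H3, H4, H5}: busing cost 141 + fixed 29 = 170.
Compare {H2, H3, H5}: busing cost 137 + fixed 37 = 174.
All other subsets cost ≥ 169. Minimum total cost: 167.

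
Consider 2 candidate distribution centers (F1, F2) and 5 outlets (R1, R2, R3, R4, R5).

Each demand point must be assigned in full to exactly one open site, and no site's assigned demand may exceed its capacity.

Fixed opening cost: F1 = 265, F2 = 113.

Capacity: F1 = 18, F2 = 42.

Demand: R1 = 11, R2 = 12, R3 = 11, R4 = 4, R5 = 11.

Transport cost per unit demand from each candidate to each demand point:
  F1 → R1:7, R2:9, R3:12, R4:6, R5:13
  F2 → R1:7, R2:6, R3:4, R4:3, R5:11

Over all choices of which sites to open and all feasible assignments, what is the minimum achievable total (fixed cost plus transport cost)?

Open {F1, F2}; cheapest assignment that respects the capacities:
  F1 (cap 18, load 11): R1 — cost 11×7 = 77
  F2 (cap 42, load 38): R2, R3, R4, R5 — cost 12×6 + 11×4 + 4×3 + 11×11 = 249
  Shipping 326, fixed 378 → total 704.
  Any other capacity-feasible assignment to {F1, F2} ships for at least 326.
Total demand is 49 and no other set of sites has combined capacity ≥ 49, so {F1, F2} is the only feasible choice of open sites. Minimum: 704.

704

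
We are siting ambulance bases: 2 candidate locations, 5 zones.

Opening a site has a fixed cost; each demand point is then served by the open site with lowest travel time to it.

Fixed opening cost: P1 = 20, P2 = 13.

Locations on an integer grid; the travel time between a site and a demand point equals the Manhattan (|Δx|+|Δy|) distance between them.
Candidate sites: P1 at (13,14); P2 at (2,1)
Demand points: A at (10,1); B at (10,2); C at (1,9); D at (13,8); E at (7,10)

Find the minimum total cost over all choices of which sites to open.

71

Open {P2}: assign each demand point to its cheapest open site.
  A→P2 8, B→P2 9, C→P2 9, D→P2 18, E→P2 14
  travel time 58, fixed 13 → total 71.
Compare {P1, P2}: travel time 42 + fixed 33 = 75.
Compare {P1}: travel time 64 + fixed 20 = 84.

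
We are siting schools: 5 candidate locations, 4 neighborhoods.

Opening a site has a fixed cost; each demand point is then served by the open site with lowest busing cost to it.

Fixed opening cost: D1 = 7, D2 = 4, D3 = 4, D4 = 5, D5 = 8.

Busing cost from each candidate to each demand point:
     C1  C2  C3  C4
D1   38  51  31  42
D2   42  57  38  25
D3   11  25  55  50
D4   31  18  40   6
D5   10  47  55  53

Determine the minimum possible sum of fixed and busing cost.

82

Open {D1, D3, D4}: assign each demand point to its cheapest open site.
  C1→D3 11, C2→D4 18, C3→D1 31, C4→D4 6
  busing cost 66, fixed 16 → total 82.
Compare {D3, D4}: busing cost 75 + fixed 9 = 84.
Compare {D1, D4, D5}: busing cost 65 + fixed 20 = 85.
Compare {D2, D3, D4}: busing cost 73 + fixed 13 = 86.
All other subsets cost ≥ 84. Minimum total cost: 82.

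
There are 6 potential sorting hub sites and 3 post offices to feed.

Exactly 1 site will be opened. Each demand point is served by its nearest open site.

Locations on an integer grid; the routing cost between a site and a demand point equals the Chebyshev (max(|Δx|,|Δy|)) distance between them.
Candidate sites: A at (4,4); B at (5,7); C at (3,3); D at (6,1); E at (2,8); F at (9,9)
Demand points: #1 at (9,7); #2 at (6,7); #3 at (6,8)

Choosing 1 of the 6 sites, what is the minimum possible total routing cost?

6

Open {B}.
  #1→B 4, #2→B 1, #3→B 1  ⇒ total 6.
Compare {F}: total 8.
Compare {A}: total 12.
No size-1 selection does better; minimum is 6.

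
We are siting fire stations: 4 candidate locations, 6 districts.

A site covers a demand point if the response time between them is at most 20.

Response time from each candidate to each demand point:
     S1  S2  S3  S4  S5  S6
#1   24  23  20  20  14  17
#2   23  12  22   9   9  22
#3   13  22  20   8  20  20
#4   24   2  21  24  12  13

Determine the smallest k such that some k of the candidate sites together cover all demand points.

2

Coverage sets (demand points within 20 of each site):
  #1: {S3, S4, S5, S6}
  #2: {S2, S4, S5}
  #3: {S1, S3, S4, S5, S6}
  #4: {S2, S5, S6}
No single site covers all 6 demand points.
But {#2, #3} covers everything, so the minimum is 2.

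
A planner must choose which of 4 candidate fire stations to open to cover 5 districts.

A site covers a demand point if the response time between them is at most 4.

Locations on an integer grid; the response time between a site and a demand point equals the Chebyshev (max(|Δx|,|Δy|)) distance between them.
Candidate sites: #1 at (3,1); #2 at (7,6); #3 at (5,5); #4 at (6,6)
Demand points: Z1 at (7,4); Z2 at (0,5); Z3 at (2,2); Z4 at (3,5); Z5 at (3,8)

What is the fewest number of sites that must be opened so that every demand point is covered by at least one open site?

2

Coverage sets (demand points within 4 of each site):
  #1: {Z1, Z2, Z3, Z4}
  #2: {Z1, Z4, Z5}
  #3: {Z1, Z3, Z4, Z5}
  #4: {Z1, Z3, Z4, Z5}
No single site covers all 5 demand points.
But {#1, #2} covers everything, so the minimum is 2.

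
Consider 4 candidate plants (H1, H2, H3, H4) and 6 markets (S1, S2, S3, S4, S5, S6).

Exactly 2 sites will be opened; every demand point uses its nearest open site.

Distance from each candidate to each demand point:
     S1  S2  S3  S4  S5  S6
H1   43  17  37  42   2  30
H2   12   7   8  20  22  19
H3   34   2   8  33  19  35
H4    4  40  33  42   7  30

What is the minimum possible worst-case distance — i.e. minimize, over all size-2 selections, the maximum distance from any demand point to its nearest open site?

20

Open {H1, H2}.
  Farthest demand point is S4 at distance 20 (to H2); all others are ≤ 20.
With {H2, H3} the worst case is 20.
With {H2, H4} the worst case is 20.
No size-2 selection achieves below 20.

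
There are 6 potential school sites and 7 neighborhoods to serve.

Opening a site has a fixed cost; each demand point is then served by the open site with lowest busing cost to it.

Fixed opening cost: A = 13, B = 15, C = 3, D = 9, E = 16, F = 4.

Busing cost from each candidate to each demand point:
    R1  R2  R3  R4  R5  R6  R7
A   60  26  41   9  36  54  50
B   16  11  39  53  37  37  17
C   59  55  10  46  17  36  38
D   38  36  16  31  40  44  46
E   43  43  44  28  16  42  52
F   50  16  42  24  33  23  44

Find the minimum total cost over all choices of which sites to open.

138

Open {A, B, C, F}: assign each demand point to its cheapest open site.
  R1→B 16, R2→B 11, R3→C 10, R4→A 9, R5→C 17, R6→F 23, R7→B 17
  busing cost 103, fixed 35 → total 138.
Compare {B, C, F}: busing cost 118 + fixed 22 = 140.
Compare {A, B, C}: busing cost 116 + fixed 31 = 147.
Compare {A, B, C, D, F}: busing cost 103 + fixed 44 = 147.
All other subsets cost ≥ 140. Minimum total cost: 138.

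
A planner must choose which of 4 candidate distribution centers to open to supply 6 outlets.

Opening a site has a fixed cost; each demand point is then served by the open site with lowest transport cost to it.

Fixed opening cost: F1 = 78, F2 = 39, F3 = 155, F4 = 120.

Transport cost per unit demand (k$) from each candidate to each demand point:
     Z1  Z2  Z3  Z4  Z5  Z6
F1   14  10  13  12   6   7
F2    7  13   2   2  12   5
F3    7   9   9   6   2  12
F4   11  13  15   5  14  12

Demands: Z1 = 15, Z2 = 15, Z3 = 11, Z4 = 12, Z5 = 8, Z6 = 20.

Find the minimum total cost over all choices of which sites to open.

Open {F1, F2}: assign each demand point to its cheapest open site.
  Z1→F2 15×7=105, Z2→F1 15×10=150, Z3→F2 11×2=22, Z4→F2 12×2=24, Z5→F1 8×6=48, Z6→F2 20×5=100
  transport cost 449, fixed 117 → total 566.
Compare {F2}: transport cost 542 + fixed 39 = 581.
Compare {F2, F3}: transport cost 402 + fixed 194 = 596.
Compare {F1, F2, F3}: transport cost 402 + fixed 272 = 674.
All other subsets cost ≥ 581. Minimum total cost: 566.

566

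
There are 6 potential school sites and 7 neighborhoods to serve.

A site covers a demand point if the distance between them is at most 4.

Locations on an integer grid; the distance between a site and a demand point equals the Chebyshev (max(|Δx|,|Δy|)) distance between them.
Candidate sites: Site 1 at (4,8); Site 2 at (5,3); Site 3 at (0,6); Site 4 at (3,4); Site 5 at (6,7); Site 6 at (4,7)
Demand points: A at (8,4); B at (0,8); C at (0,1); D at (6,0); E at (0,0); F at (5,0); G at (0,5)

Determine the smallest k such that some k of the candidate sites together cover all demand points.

2

Coverage sets (demand points within 4 of each site):
  Site 1: {A, B, G}
  Site 2: {A, D, F}
  Site 3: {B, G}
  Site 4: {B, C, D, E, F, G}
  Site 5: {A}
  Site 6: {A, B, G}
No single site covers all 7 demand points.
But {Site 1, Site 4} covers everything, so the minimum is 2.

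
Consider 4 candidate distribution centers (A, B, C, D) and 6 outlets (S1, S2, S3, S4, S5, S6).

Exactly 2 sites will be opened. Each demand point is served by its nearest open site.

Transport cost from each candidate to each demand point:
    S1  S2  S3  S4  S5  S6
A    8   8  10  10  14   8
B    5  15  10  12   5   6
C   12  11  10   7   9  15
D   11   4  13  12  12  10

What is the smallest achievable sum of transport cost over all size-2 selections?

42

Open {B, D}.
  S1→B 5, S2→D 4, S3→B 10, S4→B 12, S5→B 5, S6→B 6  ⇒ total 42.
Compare {A, B}: total 44.
Compare {B, C}: total 44.
No size-2 selection does better; minimum is 42.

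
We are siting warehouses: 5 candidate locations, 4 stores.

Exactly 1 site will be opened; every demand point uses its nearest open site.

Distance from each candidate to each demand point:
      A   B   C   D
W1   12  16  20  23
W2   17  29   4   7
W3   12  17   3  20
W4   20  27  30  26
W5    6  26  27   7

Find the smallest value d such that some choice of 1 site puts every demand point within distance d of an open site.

20

Open {W3}.
  Farthest demand point is D at distance 20 (to W3); all others are ≤ 20.
With {W1} the worst case is 23.
With {W5} the worst case is 27.
No size-1 selection achieves below 20.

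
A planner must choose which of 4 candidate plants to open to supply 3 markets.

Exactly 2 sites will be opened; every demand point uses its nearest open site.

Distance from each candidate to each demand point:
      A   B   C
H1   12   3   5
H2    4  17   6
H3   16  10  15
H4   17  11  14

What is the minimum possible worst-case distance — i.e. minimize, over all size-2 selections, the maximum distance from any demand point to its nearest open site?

5

Open {H1, H2}.
  Farthest demand point is C at distance 5 (to H1); all others are ≤ 5.
With {H2, H3} the worst case is 10.
With {H2, H4} the worst case is 11.
No size-2 selection achieves below 5.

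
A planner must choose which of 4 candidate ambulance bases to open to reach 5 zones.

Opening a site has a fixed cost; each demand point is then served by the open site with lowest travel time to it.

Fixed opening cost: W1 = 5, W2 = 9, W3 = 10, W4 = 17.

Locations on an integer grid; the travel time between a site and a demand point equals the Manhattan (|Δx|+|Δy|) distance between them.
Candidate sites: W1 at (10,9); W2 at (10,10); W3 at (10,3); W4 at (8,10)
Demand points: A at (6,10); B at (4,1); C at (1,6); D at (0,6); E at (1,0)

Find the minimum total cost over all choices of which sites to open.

65

Open {W1, W3}: assign each demand point to its cheapest open site.
  A→W1 5, B→W3 8, C→W1 12, D→W1 13, E→W3 12
  travel time 50, fixed 15 → total 65.
Compare {W3}: travel time 56 + fixed 10 = 66.
Compare {W1}: travel time 62 + fixed 5 = 67.
Compare {W2, W3}: travel time 49 + fixed 19 = 68.
All other subsets cost ≥ 66. Minimum total cost: 65.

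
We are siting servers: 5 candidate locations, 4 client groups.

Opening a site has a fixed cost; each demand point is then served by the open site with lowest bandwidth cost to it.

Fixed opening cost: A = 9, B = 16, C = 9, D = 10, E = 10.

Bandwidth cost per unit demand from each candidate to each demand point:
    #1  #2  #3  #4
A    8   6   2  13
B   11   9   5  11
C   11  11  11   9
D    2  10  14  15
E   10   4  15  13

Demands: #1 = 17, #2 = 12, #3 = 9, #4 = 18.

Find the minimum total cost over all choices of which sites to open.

Open {A, C, D, E}: assign each demand point to its cheapest open site.
  #1→D 17×2=34, #2→E 12×4=48, #3→A 9×2=18, #4→C 18×9=162
  bandwidth cost 262, fixed 38 → total 300.
Compare {A, C, D}: bandwidth cost 286 + fixed 28 = 314.
Compare {A, B, C, D, E}: bandwidth cost 262 + fixed 54 = 316.
Compare {A, B, C, D}: bandwidth cost 286 + fixed 44 = 330.
All other subsets cost ≥ 314. Minimum total cost: 300.

300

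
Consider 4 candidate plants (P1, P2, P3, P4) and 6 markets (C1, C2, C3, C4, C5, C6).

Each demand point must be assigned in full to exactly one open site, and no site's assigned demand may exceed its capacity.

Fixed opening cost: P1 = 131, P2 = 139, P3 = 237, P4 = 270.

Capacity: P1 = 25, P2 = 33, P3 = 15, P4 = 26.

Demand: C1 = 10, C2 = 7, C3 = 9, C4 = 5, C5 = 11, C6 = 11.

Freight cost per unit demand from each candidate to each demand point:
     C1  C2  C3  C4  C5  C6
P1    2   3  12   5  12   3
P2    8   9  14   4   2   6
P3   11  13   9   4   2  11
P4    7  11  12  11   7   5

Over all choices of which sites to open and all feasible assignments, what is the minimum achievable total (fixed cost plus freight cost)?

Open {P1, P2}; cheapest assignment that respects the capacities:
  P1 (cap 25, load 22): C1, C2, C4 — cost 10×2 + 7×3 + 5×5 = 66
  P2 (cap 33, load 31): C3, C5, C6 — cost 9×14 + 11×2 + 11×6 = 214
  Shipping 280, fixed 270 → total 550.
  Any other capacity-feasible assignment to {P1, P2} ships for at least 280.
Compare {P1, P2, P3}: its best feasible assignment gives total 737.
Compare {P2, P4}: its best feasible assignment gives total 757.
Every other set of open sites that can feasibly serve all demand totals ≥ 737 even under its best assignment. Minimum: 550.

550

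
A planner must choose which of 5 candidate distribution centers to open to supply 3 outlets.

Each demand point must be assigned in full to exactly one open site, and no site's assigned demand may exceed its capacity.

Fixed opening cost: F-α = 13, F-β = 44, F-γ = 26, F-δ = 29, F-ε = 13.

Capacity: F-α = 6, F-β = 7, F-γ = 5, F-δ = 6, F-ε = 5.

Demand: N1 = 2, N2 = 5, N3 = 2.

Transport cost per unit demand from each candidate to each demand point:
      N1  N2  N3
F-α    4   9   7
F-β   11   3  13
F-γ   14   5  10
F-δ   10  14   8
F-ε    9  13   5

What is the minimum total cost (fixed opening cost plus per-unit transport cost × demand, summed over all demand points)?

Open {F-α, F-γ}; cheapest assignment that respects the capacities:
  F-α (cap 6, load 4): N1, N3 — cost 2×4 + 2×7 = 22
  F-γ (cap 5, load 5): N2 — cost 5×5 = 25
  Shipping 47, fixed 39 → total 86.
  Any other capacity-feasible assignment to {F-α, F-γ} ships for at least 47.
Compare {F-γ, F-ε}: its best feasible assignment gives total 92.
Compare {F-α, F-β}: its best feasible assignment gives total 94.
Every other set of open sites that can feasibly serve all demand totals ≥ 92 even under its best assignment. Minimum: 86.

86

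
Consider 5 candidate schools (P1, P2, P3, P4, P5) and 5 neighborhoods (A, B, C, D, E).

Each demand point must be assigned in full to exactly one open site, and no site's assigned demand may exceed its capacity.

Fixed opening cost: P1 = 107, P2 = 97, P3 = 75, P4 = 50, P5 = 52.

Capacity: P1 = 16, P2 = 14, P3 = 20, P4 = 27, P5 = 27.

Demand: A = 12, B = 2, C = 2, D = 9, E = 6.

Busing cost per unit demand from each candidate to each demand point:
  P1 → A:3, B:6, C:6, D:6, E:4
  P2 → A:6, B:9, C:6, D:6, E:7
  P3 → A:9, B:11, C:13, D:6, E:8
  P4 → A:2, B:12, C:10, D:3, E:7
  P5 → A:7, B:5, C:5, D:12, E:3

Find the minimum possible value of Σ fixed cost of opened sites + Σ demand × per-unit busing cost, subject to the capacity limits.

191

Open {P4, P5}; cheapest assignment that respects the capacities:
  P4 (cap 27, load 21): A, D — cost 12×2 + 9×3 = 51
  P5 (cap 27, load 10): B, C, E — cost 2×5 + 2×5 + 6×3 = 38
  Shipping 89, fixed 102 → total 191.
  Any other capacity-feasible assignment to {P4, P5} ships for at least 89.
Compare {P1, P4}: its best feasible assignment gives total 256.
Compare {P3, P4}: its best feasible assignment gives total 266.
Every other set of open sites that can feasibly serve all demand totals ≥ 256 even under its best assignment. Minimum: 191.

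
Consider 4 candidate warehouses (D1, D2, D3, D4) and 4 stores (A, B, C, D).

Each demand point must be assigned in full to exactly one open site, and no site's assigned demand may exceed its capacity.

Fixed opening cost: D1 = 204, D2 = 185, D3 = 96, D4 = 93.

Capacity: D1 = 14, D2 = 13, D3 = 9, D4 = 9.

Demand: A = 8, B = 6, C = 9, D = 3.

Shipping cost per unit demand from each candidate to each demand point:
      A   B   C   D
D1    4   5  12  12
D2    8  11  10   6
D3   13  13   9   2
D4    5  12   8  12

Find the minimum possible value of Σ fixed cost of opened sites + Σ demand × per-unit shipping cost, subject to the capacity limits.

533

Open {D1, D3, D4}; cheapest assignment that respects the capacities:
  D1 (cap 14, load 14): A, B — cost 8×4 + 6×5 = 62
  D3 (cap 9, load 3): D — cost 3×2 = 6
  D4 (cap 9, load 9): C — cost 9×8 = 72
  Shipping 140, fixed 393 → total 533.
  Any other capacity-feasible assignment to {D1, D3, D4} ships for at least 140.
Compare {D1, D2}: its best feasible assignment gives total 559.
Compare {D2, D3, D4}: its best feasible assignment gives total 579.
Every other set of open sites that can feasibly serve all demand totals ≥ 559 even under its best assignment. Minimum: 533.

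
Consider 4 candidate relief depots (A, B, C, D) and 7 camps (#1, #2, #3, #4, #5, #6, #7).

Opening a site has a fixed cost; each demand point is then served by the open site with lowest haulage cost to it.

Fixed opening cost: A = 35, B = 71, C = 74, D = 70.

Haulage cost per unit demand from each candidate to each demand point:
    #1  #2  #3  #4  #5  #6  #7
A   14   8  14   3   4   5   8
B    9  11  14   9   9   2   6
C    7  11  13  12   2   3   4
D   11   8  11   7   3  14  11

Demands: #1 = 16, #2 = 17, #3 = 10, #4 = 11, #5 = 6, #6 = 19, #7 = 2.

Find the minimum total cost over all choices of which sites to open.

597

Open {A, C}: assign each demand point to its cheapest open site.
  #1→C 16×7=112, #2→A 17×8=136, #3→C 10×13=130, #4→A 11×3=33, #5→C 6×2=12, #6→C 19×3=57, #7→C 2×4=8
  haulage cost 488, fixed 109 → total 597.
Compare {A, B}: haulage cost 527 + fixed 106 = 633.
Compare {A, C, D}: haulage cost 468 + fixed 179 = 647.
Compare {A, B, C}: haulage cost 469 + fixed 180 = 649.
All other subsets cost ≥ 633. Minimum total cost: 597.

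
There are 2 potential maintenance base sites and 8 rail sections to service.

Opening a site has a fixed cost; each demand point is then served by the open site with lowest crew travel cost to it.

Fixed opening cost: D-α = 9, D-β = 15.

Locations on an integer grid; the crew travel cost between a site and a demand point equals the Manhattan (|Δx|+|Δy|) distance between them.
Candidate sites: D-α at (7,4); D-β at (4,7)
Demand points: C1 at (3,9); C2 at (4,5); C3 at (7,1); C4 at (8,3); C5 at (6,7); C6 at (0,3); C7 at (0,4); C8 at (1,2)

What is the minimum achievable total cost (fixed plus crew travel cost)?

Open {D-α}: assign each demand point to its cheapest open site.
  C1→D-α 9, C2→D-α 4, C3→D-α 3, C4→D-α 2, C5→D-α 4, C6→D-α 8, C7→D-α 7, C8→D-α 8
  crew travel cost 45, fixed 9 → total 54.
Compare {D-α, D-β}: crew travel cost 35 + fixed 24 = 59.
Compare {D-β}: crew travel cost 47 + fixed 15 = 62.

54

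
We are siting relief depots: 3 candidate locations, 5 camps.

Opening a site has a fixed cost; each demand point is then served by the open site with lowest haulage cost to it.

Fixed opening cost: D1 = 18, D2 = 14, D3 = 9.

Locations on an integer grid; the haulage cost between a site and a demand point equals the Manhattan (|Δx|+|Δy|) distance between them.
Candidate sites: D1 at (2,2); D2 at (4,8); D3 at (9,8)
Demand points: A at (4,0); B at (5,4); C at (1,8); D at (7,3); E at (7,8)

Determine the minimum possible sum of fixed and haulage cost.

Open {D2}: assign each demand point to its cheapest open site.
  A→D2 8, B→D2 5, C→D2 3, D→D2 8, E→D2 3
  haulage cost 27, fixed 14 → total 41.
Compare {D3}: haulage cost 38 + fixed 9 = 47.
Compare {D2, D3}: haulage cost 25 + fixed 23 = 48.
Compare {D1}: haulage cost 33 + fixed 18 = 51.
All other subsets cost ≥ 47. Minimum total cost: 41.

41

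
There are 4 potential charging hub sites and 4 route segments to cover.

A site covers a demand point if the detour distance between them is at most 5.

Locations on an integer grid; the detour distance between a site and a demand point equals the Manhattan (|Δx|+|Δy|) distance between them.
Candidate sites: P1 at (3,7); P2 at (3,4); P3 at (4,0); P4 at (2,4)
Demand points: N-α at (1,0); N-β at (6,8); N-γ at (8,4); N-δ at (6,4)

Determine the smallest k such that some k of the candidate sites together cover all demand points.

3

Coverage sets (demand points within 5 of each site):
  P1: {N-β}
  P2: {N-γ, N-δ}
  P3: {N-α}
  P4: {N-α, N-δ}
No 2 sites suffice: every size-2 union leaves at least one demand point uncovered.
But {P1, P2, P3} covers everything, so the minimum is 3.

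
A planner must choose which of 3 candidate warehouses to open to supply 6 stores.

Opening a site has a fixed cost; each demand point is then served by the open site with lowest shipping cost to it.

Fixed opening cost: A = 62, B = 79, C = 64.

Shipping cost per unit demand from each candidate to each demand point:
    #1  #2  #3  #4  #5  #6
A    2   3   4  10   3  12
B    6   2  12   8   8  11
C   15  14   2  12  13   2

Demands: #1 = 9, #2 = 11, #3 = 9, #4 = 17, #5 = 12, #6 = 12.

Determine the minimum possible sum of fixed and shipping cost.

425

Open {A, C}: assign each demand point to its cheapest open site.
  #1→A 9×2=18, #2→A 11×3=33, #3→C 9×2=18, #4→A 17×10=170, #5→A 12×3=36, #6→C 12×2=24
  shipping cost 299, fixed 126 → total 425.
Compare {A, B, C}: shipping cost 254 + fixed 205 = 459.
Compare {B, C}: shipping cost 350 + fixed 143 = 493.
Compare {A}: shipping cost 437 + fixed 62 = 499.
All other subsets cost ≥ 459. Minimum total cost: 425.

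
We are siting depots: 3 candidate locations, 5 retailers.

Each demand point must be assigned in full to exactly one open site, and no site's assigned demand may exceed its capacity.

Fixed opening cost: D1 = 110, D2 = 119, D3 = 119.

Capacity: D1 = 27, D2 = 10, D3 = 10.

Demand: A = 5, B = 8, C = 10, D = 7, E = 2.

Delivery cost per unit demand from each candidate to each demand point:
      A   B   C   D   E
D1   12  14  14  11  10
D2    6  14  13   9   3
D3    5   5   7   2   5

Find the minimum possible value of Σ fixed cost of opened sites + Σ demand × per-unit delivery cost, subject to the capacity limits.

Open {D1, D3}; cheapest assignment that respects the capacities:
  D1 (cap 27, load 22): A, C, D — cost 5×12 + 10×14 + 7×11 = 277
  D3 (cap 10, load 10): B, E — cost 8×5 + 2×5 = 50
  Shipping 327, fixed 229 → total 556.
  Any other capacity-feasible assignment to {D1, D3} ships for at least 327.
Compare {D1, D2}: its best feasible assignment gives total 594.
Compare {D1, D2, D3}: its best feasible assignment gives total 641.
Every other set of open sites that can feasibly serve all demand totals ≥ 594 even under its best assignment. Minimum: 556.

556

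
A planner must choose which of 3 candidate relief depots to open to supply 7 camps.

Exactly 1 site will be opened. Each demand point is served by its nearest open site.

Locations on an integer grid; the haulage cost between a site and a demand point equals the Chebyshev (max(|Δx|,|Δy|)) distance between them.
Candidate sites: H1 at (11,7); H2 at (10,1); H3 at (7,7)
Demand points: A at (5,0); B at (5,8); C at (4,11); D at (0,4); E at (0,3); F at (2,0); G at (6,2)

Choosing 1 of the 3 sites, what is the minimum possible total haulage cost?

39

Open {H3}.
  A→H3 7, B→H3 2, C→H3 4, D→H3 7, E→H3 7, F→H3 7, G→H3 5  ⇒ total 39.
Compare {H2}: total 54.
Compare {H1}: total 56.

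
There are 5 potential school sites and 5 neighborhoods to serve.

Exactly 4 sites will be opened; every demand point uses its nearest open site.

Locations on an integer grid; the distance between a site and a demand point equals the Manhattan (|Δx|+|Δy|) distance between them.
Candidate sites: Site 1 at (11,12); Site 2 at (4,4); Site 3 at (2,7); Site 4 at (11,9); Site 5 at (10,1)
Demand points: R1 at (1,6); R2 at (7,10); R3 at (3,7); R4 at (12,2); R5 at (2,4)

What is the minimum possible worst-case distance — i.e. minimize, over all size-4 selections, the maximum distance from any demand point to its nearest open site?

Open {Site 1, Site 2, Site 4, Site 5}.
  Farthest demand point is R1 at distance 5 (to Site 2); all others are ≤ 5.
With {Site 1, Site 3, Site 4, Site 5} the worst case is 5.
With {Site 2, Site 3, Site 4, Site 5} the worst case is 5.
No size-4 selection achieves below 5.

5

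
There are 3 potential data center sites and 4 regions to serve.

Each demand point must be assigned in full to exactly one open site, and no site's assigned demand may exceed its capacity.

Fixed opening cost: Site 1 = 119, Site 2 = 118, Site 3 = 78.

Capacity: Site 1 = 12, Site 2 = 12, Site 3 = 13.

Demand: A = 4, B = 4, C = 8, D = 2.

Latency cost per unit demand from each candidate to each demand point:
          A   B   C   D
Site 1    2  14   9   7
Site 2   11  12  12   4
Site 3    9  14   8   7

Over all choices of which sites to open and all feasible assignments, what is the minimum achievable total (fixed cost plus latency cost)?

339

Open {Site 1, Site 3}; cheapest assignment that respects the capacities:
  Site 1 (cap 12, load 10): A, B, D — cost 4×2 + 4×14 + 2×7 = 78
  Site 3 (cap 13, load 8): C — cost 8×8 = 64
  Shipping 142, fixed 197 → total 339.
  Any other capacity-feasible assignment to {Site 1, Site 3} ships for at least 142.
Compare {Site 2, Site 3}: its best feasible assignment gives total 352.
Compare {Site 1, Site 2}: its best feasible assignment gives total 373.
Every other set of open sites that can feasibly serve all demand totals ≥ 352 even under its best assignment. Minimum: 339.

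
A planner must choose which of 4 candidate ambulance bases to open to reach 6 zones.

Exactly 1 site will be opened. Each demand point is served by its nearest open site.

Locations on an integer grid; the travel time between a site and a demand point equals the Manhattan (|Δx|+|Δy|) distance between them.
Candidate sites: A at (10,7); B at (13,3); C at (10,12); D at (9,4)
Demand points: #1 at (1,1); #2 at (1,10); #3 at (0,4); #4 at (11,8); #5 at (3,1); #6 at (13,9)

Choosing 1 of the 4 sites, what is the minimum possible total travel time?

Open {D}.
  #1→D 11, #2→D 14, #3→D 9, #4→D 6, #5→D 9, #6→D 9  ⇒ total 58.
Compare {A}: total 60.
Compare {B}: total 72.
No size-1 selection does better; minimum is 58.

58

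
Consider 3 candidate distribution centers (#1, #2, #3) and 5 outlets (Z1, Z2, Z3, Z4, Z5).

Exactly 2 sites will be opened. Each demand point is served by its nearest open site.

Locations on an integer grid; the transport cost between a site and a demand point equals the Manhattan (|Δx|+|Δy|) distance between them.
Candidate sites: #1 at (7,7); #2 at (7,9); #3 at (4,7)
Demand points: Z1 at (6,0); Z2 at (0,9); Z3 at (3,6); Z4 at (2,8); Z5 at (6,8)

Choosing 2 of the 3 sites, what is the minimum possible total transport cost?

21

Open {#1, #3}.
  Z1→#1 8, Z2→#3 6, Z3→#3 2, Z4→#3 3, Z5→#1 2  ⇒ total 21.
Compare {#2, #3}: total 22.
Compare {#1, #2}: total 28.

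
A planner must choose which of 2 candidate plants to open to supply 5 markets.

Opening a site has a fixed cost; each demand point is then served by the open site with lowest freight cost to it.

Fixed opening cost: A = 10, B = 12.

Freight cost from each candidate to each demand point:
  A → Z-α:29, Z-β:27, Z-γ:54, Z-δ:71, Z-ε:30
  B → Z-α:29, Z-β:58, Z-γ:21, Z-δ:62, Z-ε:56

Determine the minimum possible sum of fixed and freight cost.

Open {A, B}: assign each demand point to its cheapest open site.
  Z-α→A 29, Z-β→A 27, Z-γ→B 21, Z-δ→B 62, Z-ε→A 30
  freight cost 169, fixed 22 → total 191.
Compare {A}: freight cost 211 + fixed 10 = 221.
Compare {B}: freight cost 226 + fixed 12 = 238.

191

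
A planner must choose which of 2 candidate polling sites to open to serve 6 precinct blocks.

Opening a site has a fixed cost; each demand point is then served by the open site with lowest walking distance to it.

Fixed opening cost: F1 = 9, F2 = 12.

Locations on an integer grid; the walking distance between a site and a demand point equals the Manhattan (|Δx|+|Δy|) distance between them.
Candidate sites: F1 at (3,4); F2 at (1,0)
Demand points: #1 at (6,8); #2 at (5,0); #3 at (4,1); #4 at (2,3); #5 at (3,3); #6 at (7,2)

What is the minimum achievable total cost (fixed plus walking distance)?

35

Open {F1}: assign each demand point to its cheapest open site.
  #1→F1 7, #2→F1 6, #3→F1 4, #4→F1 2, #5→F1 1, #6→F1 6
  walking distance 26, fixed 9 → total 35.
Compare {F1, F2}: walking distance 24 + fixed 21 = 45.
Compare {F2}: walking distance 38 + fixed 12 = 50.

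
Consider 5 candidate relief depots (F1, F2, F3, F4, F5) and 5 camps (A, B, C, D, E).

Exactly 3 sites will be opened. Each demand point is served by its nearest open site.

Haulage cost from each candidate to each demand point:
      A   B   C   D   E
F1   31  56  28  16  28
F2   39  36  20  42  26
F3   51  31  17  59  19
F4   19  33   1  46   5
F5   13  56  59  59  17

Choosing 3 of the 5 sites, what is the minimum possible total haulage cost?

Open {F1, F4, F5}.
  A→F5 13, B→F4 33, C→F4 1, D→F1 16, E→F4 5  ⇒ total 68.
Compare {F1, F3, F4}: total 72.
Compare {F1, F2, F4}: total 74.
No size-3 selection does better; minimum is 68.

68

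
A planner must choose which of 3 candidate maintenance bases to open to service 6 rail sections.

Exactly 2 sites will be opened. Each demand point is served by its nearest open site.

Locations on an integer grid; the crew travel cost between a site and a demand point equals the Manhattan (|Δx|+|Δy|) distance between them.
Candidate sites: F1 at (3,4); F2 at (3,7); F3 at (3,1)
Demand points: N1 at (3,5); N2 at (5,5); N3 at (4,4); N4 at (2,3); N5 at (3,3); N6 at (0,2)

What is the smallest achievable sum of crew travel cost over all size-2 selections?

Open {F1, F3}.
  N1→F1 1, N2→F1 3, N3→F1 1, N4→F1 2, N5→F1 1, N6→F3 4  ⇒ total 12.
Compare {F1, F2}: total 13.
Compare {F2, F3}: total 19.

12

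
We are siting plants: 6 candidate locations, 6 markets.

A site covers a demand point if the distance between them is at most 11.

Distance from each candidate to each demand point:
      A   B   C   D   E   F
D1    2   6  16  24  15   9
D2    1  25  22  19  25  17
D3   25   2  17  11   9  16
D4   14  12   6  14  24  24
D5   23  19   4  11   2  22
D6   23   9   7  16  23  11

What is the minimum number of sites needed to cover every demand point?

2

Coverage sets (demand points within 11 of each site):
  D1: {A, B, F}
  D2: {A}
  D3: {B, D, E}
  D4: {C}
  D5: {C, D, E}
  D6: {B, C, F}
No single site covers all 6 demand points.
But {D1, D5} covers everything, so the minimum is 2.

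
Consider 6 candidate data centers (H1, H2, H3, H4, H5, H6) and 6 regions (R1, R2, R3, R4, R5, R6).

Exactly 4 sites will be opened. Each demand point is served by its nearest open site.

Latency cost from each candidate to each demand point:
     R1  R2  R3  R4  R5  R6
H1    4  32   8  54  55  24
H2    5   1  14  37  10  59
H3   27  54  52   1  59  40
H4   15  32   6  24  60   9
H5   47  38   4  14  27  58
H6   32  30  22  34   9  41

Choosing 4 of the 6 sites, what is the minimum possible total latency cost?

Open {H2, H3, H4, H5}.
  R1→H2 5, R2→H2 1, R3→H5 4, R4→H3 1, R5→H2 10, R6→H4 9  ⇒ total 30.
Compare {H1, H2, H3, H4}: total 31.
Compare {H2, H3, H4, H6}: total 31.
No size-4 selection does better; minimum is 30.

30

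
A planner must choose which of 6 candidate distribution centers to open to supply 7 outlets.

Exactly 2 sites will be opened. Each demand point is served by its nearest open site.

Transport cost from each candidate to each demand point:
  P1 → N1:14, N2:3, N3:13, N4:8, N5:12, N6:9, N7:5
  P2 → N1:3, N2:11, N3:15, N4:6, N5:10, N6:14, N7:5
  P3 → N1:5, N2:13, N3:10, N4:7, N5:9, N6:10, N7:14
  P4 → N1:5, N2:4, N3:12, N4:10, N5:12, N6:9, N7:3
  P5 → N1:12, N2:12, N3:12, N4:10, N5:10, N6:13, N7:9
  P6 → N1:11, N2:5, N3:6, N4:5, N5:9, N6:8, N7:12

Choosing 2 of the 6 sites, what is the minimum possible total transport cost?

40

Open {P4, P6}.
  N1→P4 5, N2→P4 4, N3→P6 6, N4→P6 5, N5→P6 9, N6→P6 8, N7→P4 3  ⇒ total 40.
Compare {P2, P6}: total 41.
Compare {P1, P6}: total 47.
No size-2 selection does better; minimum is 40.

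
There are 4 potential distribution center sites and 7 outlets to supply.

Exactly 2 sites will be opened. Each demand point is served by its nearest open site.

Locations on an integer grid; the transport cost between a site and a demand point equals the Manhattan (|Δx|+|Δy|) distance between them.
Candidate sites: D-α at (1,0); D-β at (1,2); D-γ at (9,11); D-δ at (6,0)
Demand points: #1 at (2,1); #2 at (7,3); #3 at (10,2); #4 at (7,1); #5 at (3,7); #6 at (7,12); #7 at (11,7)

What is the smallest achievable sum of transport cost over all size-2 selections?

Open {D-γ, D-δ}.
  #1→D-δ 5, #2→D-δ 4, #3→D-δ 6, #4→D-δ 2, #5→D-γ 10, #6→D-γ 3, #7→D-γ 6  ⇒ total 36.
Compare {D-β, D-γ}: total 41.
Compare {D-α, D-γ}: total 46.
No size-2 selection does better; minimum is 36.

36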